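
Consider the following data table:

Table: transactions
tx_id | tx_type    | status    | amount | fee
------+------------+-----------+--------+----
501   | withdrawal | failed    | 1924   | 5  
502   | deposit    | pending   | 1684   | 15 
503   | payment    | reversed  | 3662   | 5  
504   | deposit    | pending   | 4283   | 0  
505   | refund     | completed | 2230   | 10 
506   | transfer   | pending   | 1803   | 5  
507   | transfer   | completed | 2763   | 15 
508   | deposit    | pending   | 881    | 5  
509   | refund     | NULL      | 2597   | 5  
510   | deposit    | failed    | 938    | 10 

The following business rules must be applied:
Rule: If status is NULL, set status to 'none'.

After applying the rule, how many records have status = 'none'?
1

Step 1: Count records where status IS NULL
Step 2: Found 1 records with NULL status
Step 3: These records will have status set to 'none'
Step 4: Records already having status = 'none': 0
Step 5: Answer: 1 + 0 = 1 records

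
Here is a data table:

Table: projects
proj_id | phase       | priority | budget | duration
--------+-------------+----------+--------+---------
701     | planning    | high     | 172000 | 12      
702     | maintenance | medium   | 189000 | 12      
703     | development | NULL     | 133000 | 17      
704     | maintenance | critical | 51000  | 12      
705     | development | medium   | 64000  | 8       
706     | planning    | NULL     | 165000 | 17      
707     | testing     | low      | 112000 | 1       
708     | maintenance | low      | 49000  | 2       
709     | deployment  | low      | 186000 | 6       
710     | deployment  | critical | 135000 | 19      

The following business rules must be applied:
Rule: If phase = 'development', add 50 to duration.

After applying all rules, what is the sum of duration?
206

Step 1: Count records where phase = 'development': 2
Step 2: Total bonus added: 2 × 50 = 100
Step 3: Original sum of duration: 106
Step 4: Final sum = 106 + 100 = 206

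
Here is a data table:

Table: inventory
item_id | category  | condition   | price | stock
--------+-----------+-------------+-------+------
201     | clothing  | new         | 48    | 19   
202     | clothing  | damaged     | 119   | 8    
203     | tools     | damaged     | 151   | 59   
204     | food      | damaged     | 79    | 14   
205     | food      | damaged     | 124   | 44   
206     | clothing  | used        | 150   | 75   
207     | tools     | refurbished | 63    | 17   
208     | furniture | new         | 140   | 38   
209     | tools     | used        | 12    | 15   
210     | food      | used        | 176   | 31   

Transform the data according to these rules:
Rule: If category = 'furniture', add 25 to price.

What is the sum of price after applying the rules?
1087

Step 1: Count records where category = 'furniture': 1
Step 2: Total bonus added: 1 × 25 = 25
Step 3: Original sum of price: 1062
Step 4: Final sum = 1062 + 25 = 1087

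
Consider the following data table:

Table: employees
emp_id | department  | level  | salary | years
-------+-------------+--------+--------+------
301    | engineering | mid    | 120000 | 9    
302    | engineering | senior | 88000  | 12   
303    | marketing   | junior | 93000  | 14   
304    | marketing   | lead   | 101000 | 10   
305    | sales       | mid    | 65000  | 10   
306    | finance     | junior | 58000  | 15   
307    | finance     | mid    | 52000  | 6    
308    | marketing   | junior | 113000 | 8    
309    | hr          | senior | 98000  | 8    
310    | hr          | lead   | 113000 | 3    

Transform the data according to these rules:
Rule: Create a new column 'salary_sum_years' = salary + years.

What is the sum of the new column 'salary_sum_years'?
901095

Step 1: For each record, compute salary + years
Example calculations:
  120000 + 9 = 120009
  88000 + 12 = 88012
  93000 + 14 = 93014
  ...
Step 2: Sum all derived values
Step 3: Total = 901095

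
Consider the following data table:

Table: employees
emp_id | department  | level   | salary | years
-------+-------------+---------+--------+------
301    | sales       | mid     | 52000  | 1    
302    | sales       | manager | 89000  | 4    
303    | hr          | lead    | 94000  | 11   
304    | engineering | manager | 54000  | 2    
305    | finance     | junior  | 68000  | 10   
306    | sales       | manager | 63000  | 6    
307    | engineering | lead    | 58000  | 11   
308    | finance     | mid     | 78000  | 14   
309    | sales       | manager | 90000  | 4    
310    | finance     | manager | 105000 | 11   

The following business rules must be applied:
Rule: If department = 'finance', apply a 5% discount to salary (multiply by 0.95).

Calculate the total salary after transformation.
738450.0

Step 1: Records with department = 'finance' have total salary = 251000
Step 2: Apply multiplier: 251000 × 0.95 = 238450.0
Step 3: Other records total: 500000
Step 4: Final sum = 238450.0 + 500000 = 738450.0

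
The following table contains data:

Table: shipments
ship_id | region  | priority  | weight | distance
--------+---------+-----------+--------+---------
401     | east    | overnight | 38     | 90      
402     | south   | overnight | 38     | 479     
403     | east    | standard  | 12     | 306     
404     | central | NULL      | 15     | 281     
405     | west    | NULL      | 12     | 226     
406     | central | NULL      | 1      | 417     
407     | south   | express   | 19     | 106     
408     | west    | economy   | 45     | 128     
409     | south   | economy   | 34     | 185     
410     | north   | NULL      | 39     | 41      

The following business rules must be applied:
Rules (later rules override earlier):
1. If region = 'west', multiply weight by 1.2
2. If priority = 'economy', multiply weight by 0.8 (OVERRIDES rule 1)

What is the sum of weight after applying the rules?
239.6

Step 1: Rule 2 takes priority for records with priority = 'economy'
  - 2 records: 79 × 0.8 = 63.2
Step 2: Rule 1 applies to remaining records with region = 'west'
  - 1 records: 12 × 1.2 = 14.4
Step 3: Other records unchanged: 162
Step 4: Final sum = 63.2 + 14.4 + 162 = 239.6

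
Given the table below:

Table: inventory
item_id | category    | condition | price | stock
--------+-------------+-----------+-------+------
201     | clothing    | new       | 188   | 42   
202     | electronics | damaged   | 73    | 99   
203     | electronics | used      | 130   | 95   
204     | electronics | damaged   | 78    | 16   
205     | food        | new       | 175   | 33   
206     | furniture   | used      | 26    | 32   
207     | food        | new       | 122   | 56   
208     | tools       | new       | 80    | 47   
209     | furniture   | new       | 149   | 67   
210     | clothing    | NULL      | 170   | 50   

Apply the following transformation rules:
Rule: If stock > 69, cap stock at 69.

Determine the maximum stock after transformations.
69

Step 1: Original maximum stock = 99
Step 2: Apply cap at 69
Step 3: 2 records had stock > 69 and were capped
Step 4: Maximum after transformation = 69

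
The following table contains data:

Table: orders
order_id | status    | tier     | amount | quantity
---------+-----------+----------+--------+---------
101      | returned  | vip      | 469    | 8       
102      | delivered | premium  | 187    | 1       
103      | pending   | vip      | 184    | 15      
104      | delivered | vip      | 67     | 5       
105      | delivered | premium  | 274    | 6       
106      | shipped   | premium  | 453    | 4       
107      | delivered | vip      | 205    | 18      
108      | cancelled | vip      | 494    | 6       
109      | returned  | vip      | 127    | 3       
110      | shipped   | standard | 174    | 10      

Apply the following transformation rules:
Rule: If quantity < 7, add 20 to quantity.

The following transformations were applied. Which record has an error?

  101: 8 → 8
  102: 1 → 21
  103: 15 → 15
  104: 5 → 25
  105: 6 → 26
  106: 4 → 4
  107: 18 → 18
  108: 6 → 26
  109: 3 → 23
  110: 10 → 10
Record 106 has an error. The correct transformed value should be 24, not 4.

Step 1: Check each record against the rule
Step 2: Record 106 has quantity = 4
Step 3: Since 4 < 7, the bonus should have been applied
Step 4: Correct value = 24, but claimed value = 4
Conclusion: Record 106 has the error.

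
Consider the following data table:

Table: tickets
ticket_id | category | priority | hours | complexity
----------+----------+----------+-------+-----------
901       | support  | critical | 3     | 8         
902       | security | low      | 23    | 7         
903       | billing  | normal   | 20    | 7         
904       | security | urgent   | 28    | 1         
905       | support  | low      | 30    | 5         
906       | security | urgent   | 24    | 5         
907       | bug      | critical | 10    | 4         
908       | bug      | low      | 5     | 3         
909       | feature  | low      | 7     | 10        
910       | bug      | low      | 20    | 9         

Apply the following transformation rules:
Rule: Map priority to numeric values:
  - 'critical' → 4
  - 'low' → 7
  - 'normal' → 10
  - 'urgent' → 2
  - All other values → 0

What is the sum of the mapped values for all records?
57

Step 1: Apply mapping to each record
Step 2: Count by status:
  'critical': 2 records × 4 = 8
  'low': 5 records × 7 = 35
  'normal': 1 records × 10 = 10
  'urgent': 2 records × 2 = 4
Step 3: Sum all mapped values = 57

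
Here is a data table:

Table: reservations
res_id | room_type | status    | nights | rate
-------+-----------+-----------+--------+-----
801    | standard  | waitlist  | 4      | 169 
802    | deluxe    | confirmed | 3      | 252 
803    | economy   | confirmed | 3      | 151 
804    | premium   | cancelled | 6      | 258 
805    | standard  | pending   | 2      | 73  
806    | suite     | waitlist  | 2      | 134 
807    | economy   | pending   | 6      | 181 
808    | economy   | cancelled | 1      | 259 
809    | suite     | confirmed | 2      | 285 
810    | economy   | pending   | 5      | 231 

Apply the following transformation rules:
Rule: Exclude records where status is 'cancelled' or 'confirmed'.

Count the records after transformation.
5

Step 1: Count records to exclude
  - 2 (cancelled) + 3 (confirmed) = 5 records
Step 2: Total records: 10
Step 3: Remaining = 10 - 5 = 5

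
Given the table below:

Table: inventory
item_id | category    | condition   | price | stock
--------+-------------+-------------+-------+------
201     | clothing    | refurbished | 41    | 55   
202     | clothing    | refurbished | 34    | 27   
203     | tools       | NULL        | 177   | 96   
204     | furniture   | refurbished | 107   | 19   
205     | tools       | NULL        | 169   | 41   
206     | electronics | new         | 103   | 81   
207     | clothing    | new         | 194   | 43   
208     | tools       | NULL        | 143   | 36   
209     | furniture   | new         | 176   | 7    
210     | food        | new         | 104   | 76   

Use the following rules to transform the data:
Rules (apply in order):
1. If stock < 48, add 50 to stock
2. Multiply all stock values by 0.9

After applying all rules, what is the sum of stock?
702.9

Step 1: Apply Rule 1 - Add 50 to records with stock < 48
  - 6 records affected: 173 + (6 × 50) = 473
  - Unaffected records: 308
  - Sum after Rule 1: 781
Step 2: Apply Rule 2 - Multiply all by 0.9
  - 781 × 0.9 = 702.9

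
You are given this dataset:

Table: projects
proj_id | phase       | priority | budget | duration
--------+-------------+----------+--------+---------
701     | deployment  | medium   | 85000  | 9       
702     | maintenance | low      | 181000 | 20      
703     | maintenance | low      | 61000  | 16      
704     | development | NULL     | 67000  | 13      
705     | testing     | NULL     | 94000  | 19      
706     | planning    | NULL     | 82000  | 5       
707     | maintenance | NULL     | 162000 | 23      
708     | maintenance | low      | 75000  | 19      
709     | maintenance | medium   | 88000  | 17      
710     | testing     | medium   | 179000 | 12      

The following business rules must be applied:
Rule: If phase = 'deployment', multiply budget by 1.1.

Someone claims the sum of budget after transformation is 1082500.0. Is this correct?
Yes, the result is correct.

Step 1: Calculate the correct sum after transformation
Step 2: Apply multiplier 1.1 to records where phase = 'deployment'
Step 3: Correct result = 1082500.0
Step 4: Claimed result = 1082500.0
Step 5: 1082500.0 = 1082500.0 ✓
Conclusion: The claimed result is correct.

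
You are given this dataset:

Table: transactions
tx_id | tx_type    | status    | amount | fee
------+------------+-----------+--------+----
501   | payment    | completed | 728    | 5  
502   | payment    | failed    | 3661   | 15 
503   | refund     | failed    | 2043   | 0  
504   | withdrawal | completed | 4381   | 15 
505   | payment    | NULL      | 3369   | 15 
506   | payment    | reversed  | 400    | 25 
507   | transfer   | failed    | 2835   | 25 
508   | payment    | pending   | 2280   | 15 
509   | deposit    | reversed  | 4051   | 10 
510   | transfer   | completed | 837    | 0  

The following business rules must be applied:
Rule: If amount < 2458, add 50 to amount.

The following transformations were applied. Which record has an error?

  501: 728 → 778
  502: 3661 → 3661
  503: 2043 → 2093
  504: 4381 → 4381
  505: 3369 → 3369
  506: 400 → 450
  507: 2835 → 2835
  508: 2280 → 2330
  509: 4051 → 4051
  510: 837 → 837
Record 510 has an error. The correct transformed value should be 887, not 837.

Step 1: Check each record against the rule
Step 2: Record 510 has amount = 837
Step 3: Since 837 < 2458, the bonus should have been applied
Step 4: Correct value = 887, but claimed value = 837
Conclusion: Record 510 has the error.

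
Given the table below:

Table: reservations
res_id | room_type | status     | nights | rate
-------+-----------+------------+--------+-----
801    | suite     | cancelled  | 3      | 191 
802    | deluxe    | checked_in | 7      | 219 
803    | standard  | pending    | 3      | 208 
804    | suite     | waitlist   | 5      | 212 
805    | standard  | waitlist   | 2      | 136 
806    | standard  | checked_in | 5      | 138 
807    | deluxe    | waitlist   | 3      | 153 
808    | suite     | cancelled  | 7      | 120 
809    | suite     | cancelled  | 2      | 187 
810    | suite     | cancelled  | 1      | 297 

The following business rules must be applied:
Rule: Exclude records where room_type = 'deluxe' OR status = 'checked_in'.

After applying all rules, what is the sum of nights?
23

Step 1: Find records where room_type = 'deluxe' OR status = 'checked_in'
Step 2: 3 records match, summing to 15
Step 3: Original sum: 38
Step 4: Remaining sum = 38 - 15 = 23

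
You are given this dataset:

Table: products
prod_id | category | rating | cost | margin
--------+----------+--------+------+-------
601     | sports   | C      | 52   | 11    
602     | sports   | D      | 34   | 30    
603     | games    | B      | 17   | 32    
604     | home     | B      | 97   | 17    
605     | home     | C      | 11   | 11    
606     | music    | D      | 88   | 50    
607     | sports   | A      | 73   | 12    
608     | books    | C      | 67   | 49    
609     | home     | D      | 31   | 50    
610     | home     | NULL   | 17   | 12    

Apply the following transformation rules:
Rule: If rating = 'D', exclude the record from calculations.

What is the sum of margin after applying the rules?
144

Step 1: Identify records where rating = 'D'
Step 2: The excluded records sum to 130
Step 3: Original total margin = 274
Step 4: Remaining total = 274 - 130 = 144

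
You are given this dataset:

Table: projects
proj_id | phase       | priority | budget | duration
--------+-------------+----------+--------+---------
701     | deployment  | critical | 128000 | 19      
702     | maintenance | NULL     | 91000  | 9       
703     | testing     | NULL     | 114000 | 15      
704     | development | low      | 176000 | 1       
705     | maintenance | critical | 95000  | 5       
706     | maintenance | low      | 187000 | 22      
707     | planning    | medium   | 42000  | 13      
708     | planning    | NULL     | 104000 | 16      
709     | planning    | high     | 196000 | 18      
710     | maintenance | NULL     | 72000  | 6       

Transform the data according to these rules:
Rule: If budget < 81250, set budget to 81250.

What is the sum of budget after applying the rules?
1253500

Step 1: 2 records have budget < 81250
Step 2: These records originally summed to 114000
Step 3: After setting to minimum: 2 × 81250 = 162500
Step 4: Unaffected records sum: 1091000
Step 5: Final sum = 162500 + 1091000 = 1253500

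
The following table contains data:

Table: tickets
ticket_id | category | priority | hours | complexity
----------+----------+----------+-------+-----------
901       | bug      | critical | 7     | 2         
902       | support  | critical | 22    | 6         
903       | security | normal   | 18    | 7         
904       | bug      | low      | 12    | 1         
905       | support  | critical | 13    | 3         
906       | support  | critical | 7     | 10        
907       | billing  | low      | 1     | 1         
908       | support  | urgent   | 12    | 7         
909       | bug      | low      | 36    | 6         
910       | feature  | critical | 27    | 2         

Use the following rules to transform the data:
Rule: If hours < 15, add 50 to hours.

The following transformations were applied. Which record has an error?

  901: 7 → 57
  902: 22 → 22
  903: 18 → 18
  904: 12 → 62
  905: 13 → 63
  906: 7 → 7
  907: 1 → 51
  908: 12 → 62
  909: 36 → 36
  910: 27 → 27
Record 906 has an error. The correct transformed value should be 57, not 7.

Step 1: Check each record against the rule
Step 2: Record 906 has hours = 7
Step 3: Since 7 < 15, the bonus should have been applied
Step 4: Correct value = 57, but claimed value = 7
Conclusion: Record 906 has the error.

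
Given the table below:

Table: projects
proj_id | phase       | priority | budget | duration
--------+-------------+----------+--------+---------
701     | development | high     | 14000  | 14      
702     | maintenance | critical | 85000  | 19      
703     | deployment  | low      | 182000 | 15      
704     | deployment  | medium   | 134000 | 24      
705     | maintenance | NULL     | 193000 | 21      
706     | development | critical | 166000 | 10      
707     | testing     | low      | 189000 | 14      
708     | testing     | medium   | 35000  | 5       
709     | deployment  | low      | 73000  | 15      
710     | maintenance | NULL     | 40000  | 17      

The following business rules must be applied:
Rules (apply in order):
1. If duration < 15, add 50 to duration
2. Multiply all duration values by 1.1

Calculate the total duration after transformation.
389.4

Step 1: Apply Rule 1 - Add 50 to records with duration < 15
  - 4 records affected: 43 + (4 × 50) = 243
  - Unaffected records: 111
  - Sum after Rule 1: 354
Step 2: Apply Rule 2 - Multiply all by 1.1
  - 354 × 1.1 = 389.4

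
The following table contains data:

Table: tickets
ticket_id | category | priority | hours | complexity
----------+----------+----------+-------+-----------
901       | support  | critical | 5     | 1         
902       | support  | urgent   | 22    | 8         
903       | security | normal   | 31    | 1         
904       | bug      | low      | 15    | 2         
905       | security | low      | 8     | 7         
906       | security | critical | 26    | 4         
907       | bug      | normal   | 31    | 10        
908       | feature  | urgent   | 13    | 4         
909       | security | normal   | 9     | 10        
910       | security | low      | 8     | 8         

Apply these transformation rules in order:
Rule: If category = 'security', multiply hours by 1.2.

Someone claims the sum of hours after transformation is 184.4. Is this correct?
Yes, the result is correct.

Step 1: Calculate the correct sum after transformation
Step 2: Apply multiplier 1.2 to records where category = 'security'
Step 3: Correct result = 184.4
Step 4: Claimed result = 184.4
Step 5: 184.4 = 184.4 ✓
Conclusion: The claimed result is correct.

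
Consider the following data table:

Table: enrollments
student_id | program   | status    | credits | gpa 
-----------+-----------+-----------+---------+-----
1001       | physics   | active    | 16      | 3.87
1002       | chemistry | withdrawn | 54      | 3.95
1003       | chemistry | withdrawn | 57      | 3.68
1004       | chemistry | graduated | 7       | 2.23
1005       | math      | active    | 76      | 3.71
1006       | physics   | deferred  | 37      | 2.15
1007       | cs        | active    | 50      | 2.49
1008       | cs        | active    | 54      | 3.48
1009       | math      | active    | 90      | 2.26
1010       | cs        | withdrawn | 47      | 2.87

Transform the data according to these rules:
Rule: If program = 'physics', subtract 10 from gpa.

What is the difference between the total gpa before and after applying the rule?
20.0

Step 1: Original sum of gpa = 30.69
Step 2: 2 records have program = 'physics'
Step 3: Each affected record changes by -10
Step 4: Total change = 2 × -10 = -20
Step 5: New sum = 30.69 + -20 = 10.69
Step 6: Difference = |10.69 - 30.69| = 20.0
        (Sum decreased by 20.0)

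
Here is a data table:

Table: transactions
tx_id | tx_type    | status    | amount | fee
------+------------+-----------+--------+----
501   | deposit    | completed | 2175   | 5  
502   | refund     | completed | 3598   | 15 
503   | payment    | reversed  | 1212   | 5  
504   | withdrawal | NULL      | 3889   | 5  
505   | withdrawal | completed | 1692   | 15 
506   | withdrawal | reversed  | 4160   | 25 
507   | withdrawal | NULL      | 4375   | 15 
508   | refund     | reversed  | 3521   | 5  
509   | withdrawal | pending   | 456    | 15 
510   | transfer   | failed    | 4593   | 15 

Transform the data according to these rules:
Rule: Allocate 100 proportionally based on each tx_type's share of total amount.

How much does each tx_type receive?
deposit: 7.33, payment: 4.08, refund: 23.99, transfer: 15.48, withdrawal: 49.11

Step 1: Calculate total amount = 29671
Step 2: Calculate each tx_type's proportion:
  deposit: 2175/29671 = 7.33% → 7.33
  payment: 1212/29671 = 4.08% → 4.08
  refund: 7119/29671 = 23.99% → 23.99
  transfer: 4593/29671 = 15.48% → 15.48
  withdrawal: 14572/29671 = 49.11% → 49.11
Step 3: Verify: sum of allocations ≈ 100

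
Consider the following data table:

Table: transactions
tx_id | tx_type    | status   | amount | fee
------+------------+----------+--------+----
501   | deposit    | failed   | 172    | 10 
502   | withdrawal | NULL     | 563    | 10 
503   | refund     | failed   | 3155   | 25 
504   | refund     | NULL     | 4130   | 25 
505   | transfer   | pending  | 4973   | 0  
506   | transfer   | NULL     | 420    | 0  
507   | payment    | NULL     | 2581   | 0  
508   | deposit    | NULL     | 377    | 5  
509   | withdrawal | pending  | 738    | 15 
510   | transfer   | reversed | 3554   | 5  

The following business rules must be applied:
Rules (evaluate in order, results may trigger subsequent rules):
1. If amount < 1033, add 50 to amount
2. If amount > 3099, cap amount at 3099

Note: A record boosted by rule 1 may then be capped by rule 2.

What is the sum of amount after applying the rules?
17497

Step 1: Apply rule 1 to records with amount < 1033
  - 5 records get bonus of 50
  - Of these, 0 records then exceed 3099 and get capped
Step 2: Apply rule 2 to records with amount > 3099
  - 4 records (original) are capped
Step 3: Calculate final sum = 17497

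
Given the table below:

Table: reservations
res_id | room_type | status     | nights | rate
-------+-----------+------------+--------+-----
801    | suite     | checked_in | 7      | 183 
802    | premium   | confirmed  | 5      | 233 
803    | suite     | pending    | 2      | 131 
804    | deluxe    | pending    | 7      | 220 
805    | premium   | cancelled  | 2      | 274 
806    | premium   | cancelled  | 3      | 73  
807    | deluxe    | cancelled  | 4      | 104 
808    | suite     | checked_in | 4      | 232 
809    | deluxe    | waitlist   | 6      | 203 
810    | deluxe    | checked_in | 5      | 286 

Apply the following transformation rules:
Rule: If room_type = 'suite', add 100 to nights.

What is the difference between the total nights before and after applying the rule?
300

Step 1: Original sum of nights = 45
Step 2: 3 records have room_type = 'suite'
Step 3: Each affected record changes by 100
Step 4: Total change = 3 × 100 = 300
Step 5: New sum = 45 + 300 = 345
Step 6: Difference = |345 - 45| = 300
        (Sum increased by 300)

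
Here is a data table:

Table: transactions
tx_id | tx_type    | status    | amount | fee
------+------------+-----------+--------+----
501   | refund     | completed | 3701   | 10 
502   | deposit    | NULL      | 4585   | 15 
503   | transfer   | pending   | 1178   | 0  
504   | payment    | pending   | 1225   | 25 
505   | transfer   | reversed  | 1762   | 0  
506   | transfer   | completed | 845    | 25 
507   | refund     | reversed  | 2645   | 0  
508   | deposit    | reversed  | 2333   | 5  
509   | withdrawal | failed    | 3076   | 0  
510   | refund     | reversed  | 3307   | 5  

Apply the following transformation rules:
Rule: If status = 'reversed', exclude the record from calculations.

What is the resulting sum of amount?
14610

Step 1: Identify records where status = 'reversed'
Step 2: The excluded records sum to 10047
Step 3: Original total amount = 24657
Step 4: Remaining total = 24657 - 10047 = 14610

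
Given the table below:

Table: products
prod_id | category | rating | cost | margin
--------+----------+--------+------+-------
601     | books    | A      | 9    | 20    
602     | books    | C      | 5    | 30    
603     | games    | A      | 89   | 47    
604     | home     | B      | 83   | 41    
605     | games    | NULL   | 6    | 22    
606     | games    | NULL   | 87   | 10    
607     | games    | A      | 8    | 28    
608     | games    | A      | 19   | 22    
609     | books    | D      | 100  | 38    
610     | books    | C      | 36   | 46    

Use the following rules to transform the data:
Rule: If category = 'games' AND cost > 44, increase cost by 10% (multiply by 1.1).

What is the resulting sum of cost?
459.6

Step 1: Find records where category = 'games' AND cost > 44
Step 2: 2 records match, summing to 176
Step 3: After multiplier: 176 × 1.1 = 193.6
Step 4: Unaffected records sum: 266
Step 5: Final sum = 193.6 + 266 = 459.6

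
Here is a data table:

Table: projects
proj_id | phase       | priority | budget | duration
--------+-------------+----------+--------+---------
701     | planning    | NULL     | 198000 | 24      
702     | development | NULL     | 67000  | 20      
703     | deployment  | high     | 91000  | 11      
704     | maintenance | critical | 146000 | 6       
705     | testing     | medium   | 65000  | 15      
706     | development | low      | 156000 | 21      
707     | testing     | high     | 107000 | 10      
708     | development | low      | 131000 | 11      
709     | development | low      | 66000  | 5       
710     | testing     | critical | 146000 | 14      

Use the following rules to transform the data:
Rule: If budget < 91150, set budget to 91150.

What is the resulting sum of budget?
1248600

Step 1: 4 records have budget < 91150
Step 2: These records originally summed to 289000
Step 3: After setting to minimum: 4 × 91150 = 364600
Step 4: Unaffected records sum: 884000
Step 5: Final sum = 364600 + 884000 = 1248600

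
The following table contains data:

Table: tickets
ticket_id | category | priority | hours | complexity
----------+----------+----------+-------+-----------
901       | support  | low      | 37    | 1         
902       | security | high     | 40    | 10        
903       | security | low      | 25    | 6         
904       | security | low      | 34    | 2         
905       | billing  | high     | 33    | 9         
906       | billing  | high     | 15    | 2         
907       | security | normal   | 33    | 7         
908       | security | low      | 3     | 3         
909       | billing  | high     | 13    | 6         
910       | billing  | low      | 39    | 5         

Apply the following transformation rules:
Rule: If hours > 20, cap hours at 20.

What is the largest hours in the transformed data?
20

Step 1: Original maximum hours = 40
Step 2: Apply cap at 20
Step 3: 7 records had hours > 20 and were capped
Step 4: Maximum after transformation = 20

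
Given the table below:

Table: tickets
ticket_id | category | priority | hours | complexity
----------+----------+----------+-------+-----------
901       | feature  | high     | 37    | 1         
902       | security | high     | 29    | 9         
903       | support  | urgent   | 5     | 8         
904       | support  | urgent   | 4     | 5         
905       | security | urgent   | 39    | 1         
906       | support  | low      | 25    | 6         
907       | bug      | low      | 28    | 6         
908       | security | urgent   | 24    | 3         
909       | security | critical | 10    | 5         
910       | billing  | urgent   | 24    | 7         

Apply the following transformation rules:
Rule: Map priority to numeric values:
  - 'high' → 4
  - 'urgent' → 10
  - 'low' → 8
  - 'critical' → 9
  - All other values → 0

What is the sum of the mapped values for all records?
83

Step 1: Apply mapping to each record
Step 2: Count by status:
  'high': 2 records × 4 = 8
  'urgent': 5 records × 10 = 50
  'low': 2 records × 8 = 16
  'critical': 1 records × 9 = 9
Step 3: Sum all mapped values = 83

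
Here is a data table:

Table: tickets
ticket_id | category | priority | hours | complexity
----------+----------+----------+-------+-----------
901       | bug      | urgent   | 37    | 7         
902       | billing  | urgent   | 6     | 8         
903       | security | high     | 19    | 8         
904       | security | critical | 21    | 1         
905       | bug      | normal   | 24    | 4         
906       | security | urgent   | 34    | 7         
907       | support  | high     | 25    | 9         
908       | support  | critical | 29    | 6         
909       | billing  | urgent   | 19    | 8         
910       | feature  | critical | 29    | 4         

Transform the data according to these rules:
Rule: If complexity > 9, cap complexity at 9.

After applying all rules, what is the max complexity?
9

Step 1: Original maximum complexity = 9
Step 2: Check cap of 9 against maximum
Step 3: No records exceed the cap (max 9 <= cap 9), so no capping applies
Step 4: Maximum after transformation = 9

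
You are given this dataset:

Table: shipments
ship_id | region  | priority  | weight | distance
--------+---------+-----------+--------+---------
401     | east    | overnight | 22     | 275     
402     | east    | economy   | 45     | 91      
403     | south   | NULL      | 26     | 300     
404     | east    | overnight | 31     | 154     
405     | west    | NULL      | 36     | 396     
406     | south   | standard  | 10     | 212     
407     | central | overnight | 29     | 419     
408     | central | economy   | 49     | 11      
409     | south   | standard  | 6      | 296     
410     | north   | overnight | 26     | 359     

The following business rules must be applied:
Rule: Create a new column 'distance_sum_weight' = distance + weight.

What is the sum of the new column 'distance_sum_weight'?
2793

Step 1: For each record, compute distance + weight
Example calculations:
  275 + 22 = 297
  91 + 45 = 136
  300 + 26 = 326
  ...
Step 2: Sum all derived values
Step 3: Total = 2793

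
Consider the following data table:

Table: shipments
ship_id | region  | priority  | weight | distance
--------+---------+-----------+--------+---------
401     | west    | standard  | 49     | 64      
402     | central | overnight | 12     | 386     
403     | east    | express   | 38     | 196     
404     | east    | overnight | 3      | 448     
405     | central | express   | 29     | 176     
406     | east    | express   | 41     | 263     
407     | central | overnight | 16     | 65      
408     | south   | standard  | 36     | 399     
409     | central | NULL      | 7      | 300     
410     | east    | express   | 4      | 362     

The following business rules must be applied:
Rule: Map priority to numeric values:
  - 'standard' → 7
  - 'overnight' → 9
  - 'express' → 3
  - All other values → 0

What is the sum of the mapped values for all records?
53

Step 1: Apply mapping to each record
Step 2: Count by status:
  'standard': 2 records × 7 = 14
  'overnight': 3 records × 9 = 27
  'express': 4 records × 3 = 12
Step 3: Sum all mapped values = 53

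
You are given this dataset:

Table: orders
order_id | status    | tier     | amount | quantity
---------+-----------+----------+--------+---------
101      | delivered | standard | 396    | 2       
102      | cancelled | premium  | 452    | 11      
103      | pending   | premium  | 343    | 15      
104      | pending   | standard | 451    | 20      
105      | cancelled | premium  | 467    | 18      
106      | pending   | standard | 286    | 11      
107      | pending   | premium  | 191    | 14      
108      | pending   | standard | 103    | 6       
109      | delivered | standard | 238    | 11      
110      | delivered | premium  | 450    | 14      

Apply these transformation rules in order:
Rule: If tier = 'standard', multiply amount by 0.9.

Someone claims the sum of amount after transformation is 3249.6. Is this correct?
No, the correct result is 3229.6.

Step 1: Calculate the correct sum after transformation
Step 2: Apply multiplier 0.9 to records where tier = 'standard'
Step 3: Correct result = 3229.6
Step 4: Claimed result = 3249.6
Step 5: 3229.6 ≠ 3249.6
Conclusion: The claimed result is incorrect. The correct answer is 3229.6.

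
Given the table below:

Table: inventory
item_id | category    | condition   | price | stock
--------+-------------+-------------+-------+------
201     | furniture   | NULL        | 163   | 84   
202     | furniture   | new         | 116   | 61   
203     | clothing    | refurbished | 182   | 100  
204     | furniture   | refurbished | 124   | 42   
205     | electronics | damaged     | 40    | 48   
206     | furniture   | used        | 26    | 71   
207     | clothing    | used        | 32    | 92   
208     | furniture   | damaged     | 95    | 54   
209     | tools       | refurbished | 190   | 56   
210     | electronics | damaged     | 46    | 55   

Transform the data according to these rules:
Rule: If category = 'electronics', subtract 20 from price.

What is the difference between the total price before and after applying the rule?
40

Step 1: Original sum of price = 1014
Step 2: 2 records have category = 'electronics'
Step 3: Each affected record changes by -20
Step 4: Total change = 2 × -20 = -40
Step 5: New sum = 1014 + -40 = 974
Step 6: Difference = |974 - 1014| = 40
        (Sum decreased by 40)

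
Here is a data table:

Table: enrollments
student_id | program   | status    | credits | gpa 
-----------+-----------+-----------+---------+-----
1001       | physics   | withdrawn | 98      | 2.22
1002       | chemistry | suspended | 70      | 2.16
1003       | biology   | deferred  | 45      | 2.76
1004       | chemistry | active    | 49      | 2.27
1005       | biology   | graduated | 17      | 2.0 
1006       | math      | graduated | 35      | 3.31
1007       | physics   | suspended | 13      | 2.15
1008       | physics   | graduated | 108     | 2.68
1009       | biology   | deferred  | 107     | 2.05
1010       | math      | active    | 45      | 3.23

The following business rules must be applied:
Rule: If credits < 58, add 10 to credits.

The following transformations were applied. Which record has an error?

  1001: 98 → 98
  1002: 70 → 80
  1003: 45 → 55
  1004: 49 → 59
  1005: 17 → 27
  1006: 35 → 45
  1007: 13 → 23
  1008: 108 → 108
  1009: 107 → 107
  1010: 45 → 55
Record 1002 has an error. The correct transformed value should be 70, not 80.

Step 1: Check each record against the rule
Step 2: Record 1002 has credits = 70
Step 3: Since 70 >= 58, the bonus should not have been applied
Step 4: Correct value = 70, but claimed value = 80
Conclusion: Record 1002 has the error.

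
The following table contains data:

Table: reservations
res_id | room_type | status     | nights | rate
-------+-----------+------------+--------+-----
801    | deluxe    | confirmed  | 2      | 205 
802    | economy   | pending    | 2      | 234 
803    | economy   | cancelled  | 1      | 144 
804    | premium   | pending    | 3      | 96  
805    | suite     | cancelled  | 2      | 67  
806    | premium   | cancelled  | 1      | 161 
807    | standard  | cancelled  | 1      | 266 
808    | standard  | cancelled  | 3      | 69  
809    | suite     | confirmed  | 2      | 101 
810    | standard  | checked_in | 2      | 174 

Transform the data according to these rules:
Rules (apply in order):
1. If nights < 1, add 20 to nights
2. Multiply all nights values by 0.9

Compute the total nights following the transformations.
17.1

Step 1: Apply Rule 1 - Add 20 to records with nights < 1
  - 0 records affected: 0 + (0 × 20) = 0
  - Unaffected records: 19
  - Sum after Rule 1: 19
Step 2: Apply Rule 2 - Multiply all by 0.9
  - 19 × 0.9 = 17.1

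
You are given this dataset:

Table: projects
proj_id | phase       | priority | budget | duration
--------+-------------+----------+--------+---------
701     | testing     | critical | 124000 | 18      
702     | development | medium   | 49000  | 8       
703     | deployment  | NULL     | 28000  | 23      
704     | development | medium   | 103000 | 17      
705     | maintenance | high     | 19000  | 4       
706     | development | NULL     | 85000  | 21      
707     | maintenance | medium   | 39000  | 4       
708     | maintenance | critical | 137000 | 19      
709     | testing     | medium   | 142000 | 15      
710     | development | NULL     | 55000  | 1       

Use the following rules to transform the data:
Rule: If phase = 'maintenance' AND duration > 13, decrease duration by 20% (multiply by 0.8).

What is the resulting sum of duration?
126.2

Step 1: Find records where phase = 'maintenance' AND duration > 13
Step 2: 1 records match, summing to 19
Step 3: After multiplier: 19 × 0.8 = 15.2
Step 4: Unaffected records sum: 111
Step 5: Final sum = 15.2 + 111 = 126.2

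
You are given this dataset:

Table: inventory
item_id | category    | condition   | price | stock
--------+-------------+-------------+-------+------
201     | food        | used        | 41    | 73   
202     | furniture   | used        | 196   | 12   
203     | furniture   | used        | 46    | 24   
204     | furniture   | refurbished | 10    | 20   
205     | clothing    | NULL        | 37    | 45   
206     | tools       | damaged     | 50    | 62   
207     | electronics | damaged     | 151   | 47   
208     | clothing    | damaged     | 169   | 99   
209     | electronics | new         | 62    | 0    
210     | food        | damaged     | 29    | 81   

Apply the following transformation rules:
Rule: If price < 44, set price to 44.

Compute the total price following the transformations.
850

Step 1: 4 records have price < 44
Step 2: These records originally summed to 117
Step 3: After setting to minimum: 4 × 44 = 176
Step 4: Unaffected records sum: 674
Step 5: Final sum = 176 + 674 = 850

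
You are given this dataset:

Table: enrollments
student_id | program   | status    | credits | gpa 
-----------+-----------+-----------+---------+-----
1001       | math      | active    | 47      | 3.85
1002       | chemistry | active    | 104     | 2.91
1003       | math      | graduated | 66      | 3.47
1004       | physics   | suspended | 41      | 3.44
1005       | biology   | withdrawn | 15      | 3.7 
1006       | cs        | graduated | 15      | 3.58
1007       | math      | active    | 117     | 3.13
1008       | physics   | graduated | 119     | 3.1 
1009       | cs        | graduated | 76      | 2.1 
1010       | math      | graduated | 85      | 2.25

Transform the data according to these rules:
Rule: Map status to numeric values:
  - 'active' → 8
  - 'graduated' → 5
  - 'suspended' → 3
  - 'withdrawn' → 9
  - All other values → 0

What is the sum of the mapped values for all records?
61

Step 1: Apply mapping to each record
Step 2: Count by status:
  'active': 3 records × 8 = 24
  'graduated': 5 records × 5 = 25
  'suspended': 1 records × 3 = 3
  'withdrawn': 1 records × 9 = 9
Step 3: Sum all mapped values = 61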